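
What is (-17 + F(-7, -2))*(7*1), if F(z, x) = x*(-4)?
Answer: -63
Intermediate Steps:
F(z, x) = -4*x
(-17 + F(-7, -2))*(7*1) = (-17 - 4*(-2))*(7*1) = (-17 + 8)*7 = -9*7 = -63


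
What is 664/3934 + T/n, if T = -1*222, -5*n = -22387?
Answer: 5249114/44035229 ≈ 0.11920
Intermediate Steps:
n = 22387/5 (n = -⅕*(-22387) = 22387/5 ≈ 4477.4)
T = -222
664/3934 + T/n = 664/3934 - 222/22387/5 = 664*(1/3934) - 222*5/22387 = 332/1967 - 1110/22387 = 5249114/44035229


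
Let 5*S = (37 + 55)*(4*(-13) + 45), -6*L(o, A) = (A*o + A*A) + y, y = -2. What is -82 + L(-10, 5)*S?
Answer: -3308/5 ≈ -661.60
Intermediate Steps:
L(o, A) = 1/3 - A**2/6 - A*o/6 (L(o, A) = -((A*o + A*A) - 2)/6 = -((A*o + A**2) - 2)/6 = -((A**2 + A*o) - 2)/6 = -(-2 + A**2 + A*o)/6 = 1/3 - A**2/6 - A*o/6)
S = -644/5 (S = ((37 + 55)*(4*(-13) + 45))/5 = (92*(-52 + 45))/5 = (92*(-7))/5 = (1/5)*(-644) = -644/5 ≈ -128.80)
-82 + L(-10, 5)*S = -82 + (1/3 - 1/6*5**2 - 1/6*5*(-10))*(-644/5) = -82 + (1/3 - 1/6*25 + 25/3)*(-644/5) = -82 + (1/3 - 25/6 + 25/3)*(-644/5) = -82 + (9/2)*(-644/5) = -82 - 2898/5 = -3308/5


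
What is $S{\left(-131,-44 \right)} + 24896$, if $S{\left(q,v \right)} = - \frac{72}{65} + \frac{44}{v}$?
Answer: $\frac{1618103}{65} \approx 24894.0$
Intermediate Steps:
$S{\left(q,v \right)} = - \frac{72}{65} + \frac{44}{v}$ ($S{\left(q,v \right)} = \left(-72\right) \frac{1}{65} + \frac{44}{v} = - \frac{72}{65} + \frac{44}{v}$)
$S{\left(-131,-44 \right)} + 24896 = \left(- \frac{72}{65} + \frac{44}{-44}\right) + 24896 = \left(- \frac{72}{65} + 44 \left(- \frac{1}{44}\right)\right) + 24896 = \left(- \frac{72}{65} - 1\right) + 24896 = - \frac{137}{65} + 24896 = \frac{1618103}{65}$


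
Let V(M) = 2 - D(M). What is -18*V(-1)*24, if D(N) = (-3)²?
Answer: 3024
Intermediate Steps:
D(N) = 9
V(M) = -7 (V(M) = 2 - 1*9 = 2 - 9 = -7)
-18*V(-1)*24 = -18*(-7)*24 = 126*24 = 3024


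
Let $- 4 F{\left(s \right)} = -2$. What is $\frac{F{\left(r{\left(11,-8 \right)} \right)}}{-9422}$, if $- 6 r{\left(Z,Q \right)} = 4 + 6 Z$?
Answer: $- \frac{1}{18844} \approx -5.3067 \cdot 10^{-5}$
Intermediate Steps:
$r{\left(Z,Q \right)} = - \frac{2}{3} - Z$ ($r{\left(Z,Q \right)} = - \frac{4 + 6 Z}{6} = - \frac{2}{3} - Z$)
$F{\left(s \right)} = \frac{1}{2}$ ($F{\left(s \right)} = \left(- \frac{1}{4}\right) \left(-2\right) = \frac{1}{2}$)
$\frac{F{\left(r{\left(11,-8 \right)} \right)}}{-9422} = \frac{1}{2 \left(-9422\right)} = \frac{1}{2} \left(- \frac{1}{9422}\right) = - \frac{1}{18844}$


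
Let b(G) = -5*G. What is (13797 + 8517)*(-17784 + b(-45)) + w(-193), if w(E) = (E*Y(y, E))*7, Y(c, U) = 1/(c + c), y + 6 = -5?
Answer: -8619852221/22 ≈ -3.9181e+8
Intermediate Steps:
y = -11 (y = -6 - 5 = -11)
Y(c, U) = 1/(2*c)
w(E) = -7*E/22 (w(E) = (E*((1/2)/(-11)))*7 = (E*((1/2)*(-1/11)))*7 = (E*(-1/22))*7 = -E/22*7 = -7*E/22)
(13797 + 8517)*(-17784 + b(-45)) + w(-193) = (13797 + 8517)*(-17784 - 5*(-45)) - 7/22*(-193) = 22314*(-17784 + 225) + 1351/22 = 22314*(-17559) + 1351/22 = -391811526 + 1351/22 = -8619852221/22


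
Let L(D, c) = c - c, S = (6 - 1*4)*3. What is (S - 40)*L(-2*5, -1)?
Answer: 0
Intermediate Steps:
S = 6 (S = (6 - 4)*3 = 2*3 = 6)
L(D, c) = 0
(S - 40)*L(-2*5, -1) = (6 - 40)*0 = -34*0 = 0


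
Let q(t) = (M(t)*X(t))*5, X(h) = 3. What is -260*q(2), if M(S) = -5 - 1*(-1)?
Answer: 15600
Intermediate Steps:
M(S) = -4 (M(S) = -5 + 1 = -4)
q(t) = -60 (q(t) = -4*3*5 = -12*5 = -60)
-260*q(2) = -260*(-60) = 15600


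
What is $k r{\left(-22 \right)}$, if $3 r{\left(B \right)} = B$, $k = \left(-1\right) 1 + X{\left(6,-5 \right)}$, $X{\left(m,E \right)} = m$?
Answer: $- \frac{110}{3} \approx -36.667$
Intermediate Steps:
$k = 5$ ($k = \left(-1\right) 1 + 6 = -1 + 6 = 5$)
$r{\left(B \right)} = \frac{B}{3}$
$k r{\left(-22 \right)} = 5 \cdot \frac{1}{3} \left(-22\right) = 5 \left(- \frac{22}{3}\right) = - \frac{110}{3}$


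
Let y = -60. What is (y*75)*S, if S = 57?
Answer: -256500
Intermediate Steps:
(y*75)*S = -60*75*57 = -4500*57 = -256500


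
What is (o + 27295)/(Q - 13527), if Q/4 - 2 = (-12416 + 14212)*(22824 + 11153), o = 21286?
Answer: 3737/18775173 ≈ 0.00019904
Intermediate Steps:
Q = 244090776 (Q = 8 + 4*((-12416 + 14212)*(22824 + 11153)) = 8 + 4*(1796*33977) = 8 + 4*61022692 = 8 + 244090768 = 244090776)
(o + 27295)/(Q - 13527) = (21286 + 27295)/(244090776 - 13527) = 48581/244077249 = 48581*(1/244077249) = 3737/18775173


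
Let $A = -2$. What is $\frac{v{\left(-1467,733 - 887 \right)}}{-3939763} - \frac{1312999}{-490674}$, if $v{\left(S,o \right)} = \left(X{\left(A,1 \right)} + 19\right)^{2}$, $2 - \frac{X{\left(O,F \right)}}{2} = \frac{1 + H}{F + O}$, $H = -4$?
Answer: $\frac{5172763074451}{1933139270262} \approx 2.6758$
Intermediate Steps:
$X{\left(O,F \right)} = 4 + \frac{6}{F + O}$ ($X{\left(O,F \right)} = 4 - 2 \frac{1 - 4}{F + O} = 4 - 2 \left(- \frac{3}{F + O}\right) = 4 + \frac{6}{F + O}$)
$v{\left(S,o \right)} = 289$ ($v{\left(S,o \right)} = \left(\frac{2 \left(3 + 2 \cdot 1 + 2 \left(-2\right)\right)}{1 - 2} + 19\right)^{2} = \left(\frac{2 \left(3 + 2 - 4\right)}{-1} + 19\right)^{2} = \left(2 \left(-1\right) 1 + 19\right)^{2} = \left(-2 + 19\right)^{2} = 17^{2} = 289$)
$\frac{v{\left(-1467,733 - 887 \right)}}{-3939763} - \frac{1312999}{-490674} = \frac{289}{-3939763} - \frac{1312999}{-490674} = 289 \left(- \frac{1}{3939763}\right) - - \frac{1312999}{490674} = - \frac{289}{3939763} + \frac{1312999}{490674} = \frac{5172763074451}{1933139270262}$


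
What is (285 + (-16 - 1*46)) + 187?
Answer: 410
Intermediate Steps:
(285 + (-16 - 1*46)) + 187 = (285 + (-16 - 46)) + 187 = (285 - 62) + 187 = 223 + 187 = 410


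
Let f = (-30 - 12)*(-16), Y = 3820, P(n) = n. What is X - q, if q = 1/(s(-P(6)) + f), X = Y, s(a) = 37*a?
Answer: 1718999/450 ≈ 3820.0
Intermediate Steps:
X = 3820
f = 672 (f = -42*(-16) = 672)
q = 1/450 (q = 1/(37*(-1*6) + 672) = 1/(37*(-6) + 672) = 1/(-222 + 672) = 1/450 ≈ 0.0022222)
X - q = 3820 - 1*1/450 = 3820 - 1/450 = 1718999/450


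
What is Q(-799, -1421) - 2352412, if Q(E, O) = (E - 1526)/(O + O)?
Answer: -6685552579/2842 ≈ -2.3524e+6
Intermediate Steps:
Q(E, O) = (-1526 + E)/(2*O) (Q(E, O) = (-1526 + E)/((2*O)) = (-1526 + E)*(1/(2*O)) = (-1526 + E)/(2*O))
Q(-799, -1421) - 2352412 = (½)*(-1526 - 799)/(-1421) - 2352412 = (½)*(-1/1421)*(-2325) - 2352412 = 2325/2842 - 2352412 = -6685552579/2842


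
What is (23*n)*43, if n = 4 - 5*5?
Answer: -20769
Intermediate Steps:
n = -21 (n = 4 - 25 = -21)
(23*n)*43 = (23*(-21))*43 = -483*43 = -20769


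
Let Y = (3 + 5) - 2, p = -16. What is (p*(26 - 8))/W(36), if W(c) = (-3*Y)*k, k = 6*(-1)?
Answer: -8/3 ≈ -2.6667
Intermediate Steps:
k = -6
Y = 6 (Y = 8 - 2 = 6)
W(c) = 108 (W(c) = -3*6*(-6) = -18*(-6) = 108)
(p*(26 - 8))/W(36) = -16*(26 - 8)/108 = -16*18*(1/108) = -288*1/108 = -8/3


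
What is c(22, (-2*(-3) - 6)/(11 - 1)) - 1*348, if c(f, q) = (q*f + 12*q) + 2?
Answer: -346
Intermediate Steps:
c(f, q) = 2 + 12*q + f*q (c(f, q) = (f*q + 12*q) + 2 = (12*q + f*q) + 2 = 2 + 12*q + f*q)
c(22, (-2*(-3) - 6)/(11 - 1)) - 1*348 = (2 + 12*((-2*(-3) - 6)/(11 - 1)) + 22*((-2*(-3) - 6)/(11 - 1))) - 1*348 = (2 + 12*((6 - 6)/10) + 22*((6 - 6)/10)) - 348 = (2 + 12*(0*(1/10)) + 22*(0*(1/10))) - 348 = (2 + 12*0 + 22*0) - 348 = (2 + 0 + 0) - 348 = 2 - 348 = -346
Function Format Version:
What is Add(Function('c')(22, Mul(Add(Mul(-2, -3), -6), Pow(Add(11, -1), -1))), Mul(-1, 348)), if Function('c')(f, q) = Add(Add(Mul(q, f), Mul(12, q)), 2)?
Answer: -346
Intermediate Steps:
Function('c')(f, q) = Add(2, Mul(12, q), Mul(f, q)) (Function('c')(f, q) = Add(Add(Mul(f, q), Mul(12, q)), 2) = Add(Add(Mul(12, q), Mul(f, q)), 2) = Add(2, Mul(12, q), Mul(f, q)))
Add(Function('c')(22, Mul(Add(Mul(-2, -3), -6), Pow(Add(11, -1), -1))), Mul(-1, 348)) = Add(Add(2, Mul(12, Mul(Add(Mul(-2, -3), -6), Pow(Add(11, -1), -1))), Mul(22, Mul(Add(Mul(-2, -3), -6), Pow(Add(11, -1), -1)))), Mul(-1, 348)) = Add(Add(2, Mul(12, Mul(Add(6, -6), Pow(10, -1))), Mul(22, Mul(Add(6, -6), Pow(10, -1)))), -348) = Add(Add(2, Mul(12, Mul(0, Rational(1, 10))), Mul(22, Mul(0, Rational(1, 10)))), -348) = Add(Add(2, Mul(12, 0), Mul(22, 0)), -348) = Add(Add(2, 0, 0), -348) = Add(2, -348) = -346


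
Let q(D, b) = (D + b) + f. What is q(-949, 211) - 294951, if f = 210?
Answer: -295479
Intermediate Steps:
q(D, b) = 210 + D + b (q(D, b) = (D + b) + 210 = 210 + D + b)
q(-949, 211) - 294951 = (210 - 949 + 211) - 294951 = -528 - 294951 = -295479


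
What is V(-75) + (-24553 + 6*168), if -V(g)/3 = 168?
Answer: -24049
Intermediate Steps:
V(g) = -504 (V(g) = -3*168 = -504)
V(-75) + (-24553 + 6*168) = -504 + (-24553 + 6*168) = -504 + (-24553 + 1008) = -504 - 23545 = -24049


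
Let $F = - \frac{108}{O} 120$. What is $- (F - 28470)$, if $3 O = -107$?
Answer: $\frac{3007410}{107} \approx 28107.0$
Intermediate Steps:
$O = - \frac{107}{3}$ ($O = \frac{1}{3} \left(-107\right) = - \frac{107}{3} \approx -35.667$)
$F = \frac{38880}{107}$ ($F = - \frac{108}{- \frac{107}{3}} \cdot 120 = \left(-108\right) \left(- \frac{3}{107}\right) 120 = \frac{324}{107} \cdot 120 = \frac{38880}{107} \approx 363.36$)
$- (F - 28470) = - (\frac{38880}{107} - 28470) = \left(-1\right) \left(- \frac{3007410}{107}\right) = \frac{3007410}{107}$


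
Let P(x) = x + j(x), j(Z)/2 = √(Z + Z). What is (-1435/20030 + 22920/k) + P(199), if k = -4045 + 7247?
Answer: 1321756867/6413606 + 2*√398 ≈ 245.99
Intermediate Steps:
j(Z) = 2*√2*√Z (j(Z) = 2*√(Z + Z) = 2*√(2*Z) = 2*(√2*√Z) = 2*√2*√Z)
k = 3202
P(x) = x + 2*√2*√x
(-1435/20030 + 22920/k) + P(199) = (-1435/20030 + 22920/3202) + (199 + 2*√2*√199) = (-1435*1/20030 + 22920*(1/3202)) + (199 + 2*√398) = (-287/4006 + 11460/1601) + (199 + 2*√398) = 45449273/6413606 + (199 + 2*√398) = 1321756867/6413606 + 2*√398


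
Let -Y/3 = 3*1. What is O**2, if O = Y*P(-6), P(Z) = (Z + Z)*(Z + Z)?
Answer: 1679616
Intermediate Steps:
P(Z) = 4*Z**2 (P(Z) = (2*Z)*(2*Z) = 4*Z**2)
Y = -9 ≈ -9.0000
O = -1296 (O = -36*(-6)**2 = -36*36 = -9*144 = -1296)
O**2 = (-1296)**2 = 1679616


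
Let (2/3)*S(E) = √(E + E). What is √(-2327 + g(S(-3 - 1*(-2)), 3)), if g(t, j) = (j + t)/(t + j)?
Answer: I*√2326 ≈ 48.229*I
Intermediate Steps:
S(E) = 3*√2*√E/2 (S(E) = 3*√(E + E)/2 = 3*√(2*E)/2 = 3*(√2*√E)/2 = 3*√2*√E/2)
g(t, j) = 1 (g(t, j) = (j + t)/(j + t) = 1)
√(-2327 + g(S(-3 - 1*(-2)), 3)) = √(-2327 + 1) = √(-2326) = I*√2326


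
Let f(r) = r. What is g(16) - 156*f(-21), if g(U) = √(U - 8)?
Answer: 3276 + 2*√2 ≈ 3278.8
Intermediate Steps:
g(U) = √(-8 + U)
g(16) - 156*f(-21) = √(-8 + 16) - 156*(-21) = √8 + 3276 = 2*√2 + 3276 = 3276 + 2*√2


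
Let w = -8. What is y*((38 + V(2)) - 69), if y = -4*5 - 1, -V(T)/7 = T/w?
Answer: 2457/4 ≈ 614.25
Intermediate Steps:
V(T) = 7*T/8 (V(T) = -7*T/(-8) = -7*T*(-1)/8 = -(-7)*T/8 = 7*T/8)
y = -21 (y = -20 - 1 = -21)
y*((38 + V(2)) - 69) = -21*((38 + (7/8)*2) - 69) = -21*((38 + 7/4) - 69) = -21*(159/4 - 69) = -21*(-117/4) = 2457/4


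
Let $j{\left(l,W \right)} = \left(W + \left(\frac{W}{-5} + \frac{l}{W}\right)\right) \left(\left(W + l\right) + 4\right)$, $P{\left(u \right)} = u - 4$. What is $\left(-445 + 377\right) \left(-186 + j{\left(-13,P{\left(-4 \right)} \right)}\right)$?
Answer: $\frac{71281}{10} \approx 7128.1$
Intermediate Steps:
$P{\left(u \right)} = -4 + u$
$j{\left(l,W \right)} = \left(\frac{4 W}{5} + \frac{l}{W}\right) \left(4 + W + l\right)$ ($j{\left(l,W \right)} = \left(W + \left(W \left(- \frac{1}{5}\right) + \frac{l}{W}\right)\right) \left(4 + W + l\right) = \left(W - \left(\frac{W}{5} - \frac{l}{W}\right)\right) \left(4 + W + l\right) = \left(\frac{4 W}{5} + \frac{l}{W}\right) \left(4 + W + l\right)$)
$\left(-445 + 377\right) \left(-186 + j{\left(-13,P{\left(-4 \right)} \right)}\right) = \left(-445 + 377\right) \left(-186 + \frac{\left(-13\right)^{2} + 4 \left(-13\right) + \frac{\left(-4 - 4\right) \left(4 \left(-4 - 4\right)^{2} + 5 \left(-13\right) + 16 \left(-4 - 4\right) + 4 \left(-4 - 4\right) \left(-13\right)\right)}{5}}{-4 - 4}\right) = - 68 \left(-186 + \frac{169 - 52 + \frac{1}{5} \left(-8\right) \left(4 \left(-8\right)^{2} - 65 + 16 \left(-8\right) + 4 \left(-8\right) \left(-13\right)\right)}{-8}\right) = - 68 \left(-186 - \frac{169 - 52 + \frac{1}{5} \left(-8\right) \left(4 \cdot 64 - 65 - 128 + 416\right)}{8}\right) = - 68 \left(-186 - \frac{169 - 52 + \frac{1}{5} \left(-8\right) \left(256 - 65 - 128 + 416\right)}{8}\right) = - 68 \left(-186 - \frac{169 - 52 + \frac{1}{5} \left(-8\right) 479}{8}\right) = - 68 \left(-186 - \frac{169 - 52 - \frac{3832}{5}}{8}\right) = - 68 \left(-186 - - \frac{3247}{40}\right) = - 68 \left(-186 + \frac{3247}{40}\right) = \left(-68\right) \left(- \frac{4193}{40}\right) = \frac{71281}{10}$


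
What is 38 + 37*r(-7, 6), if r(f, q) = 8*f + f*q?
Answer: -3588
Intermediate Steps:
38 + 37*r(-7, 6) = 38 + 37*(-7*(8 + 6)) = 38 + 37*(-7*14) = 38 + 37*(-98) = 38 - 3626 = -3588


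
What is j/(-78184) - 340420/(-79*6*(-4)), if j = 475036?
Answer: -429938524/2316201 ≈ -185.62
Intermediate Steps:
j/(-78184) - 340420/(-79*6*(-4)) = 475036/(-78184) - 340420/(-79*6*(-4)) = 475036*(-1/78184) - 340420/((-474*(-4))) = -118759/19546 - 340420/1896 = -118759/19546 - 340420*1/1896 = -118759/19546 - 85105/474 = -429938524/2316201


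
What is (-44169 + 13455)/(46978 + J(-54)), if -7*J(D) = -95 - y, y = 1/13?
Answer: -1397487/2138117 ≈ -0.65361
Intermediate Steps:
y = 1/13 ≈ 0.076923
J(D) = 1236/91 (J(D) = -(-95 - 1*1/13)/7 = -(-95 - 1/13)/7 = -1/7*(-1236/13) = 1236/91)
(-44169 + 13455)/(46978 + J(-54)) = (-44169 + 13455)/(46978 + 1236/91) = -30714/4276234/91 = -30714*91/4276234 = -1397487/2138117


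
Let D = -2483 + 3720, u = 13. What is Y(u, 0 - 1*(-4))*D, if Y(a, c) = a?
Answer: 16081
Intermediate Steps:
D = 1237
Y(u, 0 - 1*(-4))*D = 13*1237 = 16081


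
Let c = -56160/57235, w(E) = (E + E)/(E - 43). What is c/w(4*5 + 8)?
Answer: 21060/80129 ≈ 0.26283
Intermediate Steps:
w(E) = 2*E/(-43 + E) (w(E) = (2*E)/(-43 + E) = 2*E/(-43 + E))
c = -11232/11447 (c = -56160*1/57235 = -11232/11447 ≈ -0.98122)
c/w(4*5 + 8) = -11232*(-43 + (4*5 + 8))/(2*(4*5 + 8))/11447 = -11232*(-43 + (20 + 8))/(2*(20 + 8))/11447 = -11232/(11447*(2*28/(-43 + 28))) = -11232/(11447*(2*28/(-15))) = -11232/(11447*(2*28*(-1/15))) = -11232/(11447*(-56/15)) = -11232/11447*(-15/56) = 21060/80129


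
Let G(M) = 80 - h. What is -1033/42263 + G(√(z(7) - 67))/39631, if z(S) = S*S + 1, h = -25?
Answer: -36501208/1674924953 ≈ -0.021793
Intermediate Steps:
z(S) = 1 + S² (z(S) = S² + 1 = 1 + S²)
G(M) = 105 (G(M) = 80 - 1*(-25) = 80 + 25 = 105)
-1033/42263 + G(√(z(7) - 67))/39631 = -1033/42263 + 105/39631 = -36501208/1674924953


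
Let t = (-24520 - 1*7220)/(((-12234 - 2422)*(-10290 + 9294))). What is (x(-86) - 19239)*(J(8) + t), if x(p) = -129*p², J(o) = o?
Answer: -9469400094297/1216448 ≈ -7.7845e+6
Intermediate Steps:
t = -2645/1216448 (t = (-24520 - 7220)/((-14656*(-996))) = -31740/14597376 = -31740*1/14597376 = -2645/1216448 ≈ -0.0021744)
(x(-86) - 19239)*(J(8) + t) = (-129*(-86)² - 19239)*(8 - 2645/1216448) = (-129*7396 - 19239)*(9728939/1216448) = (-954084 - 19239)*(9728939/1216448) = -973323*9728939/1216448 = -9469400094297/1216448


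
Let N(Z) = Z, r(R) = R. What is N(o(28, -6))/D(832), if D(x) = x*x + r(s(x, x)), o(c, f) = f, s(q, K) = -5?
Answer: -6/692219 ≈ -8.6678e-6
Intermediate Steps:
D(x) = -5 + x² (D(x) = x*x - 5 = x² - 5 = -5 + x²)
N(o(28, -6))/D(832) = -6/(-5 + 832²) = -6/(-5 + 692224) = -6/692219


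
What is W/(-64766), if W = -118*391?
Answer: 23069/32383 ≈ 0.71238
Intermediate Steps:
W = -46138
W/(-64766) = -46138/(-64766) = -46138*(-1/64766) = 23069/32383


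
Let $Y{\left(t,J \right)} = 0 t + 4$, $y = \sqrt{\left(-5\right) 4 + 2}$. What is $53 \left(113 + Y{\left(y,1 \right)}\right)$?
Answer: $6201$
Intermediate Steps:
$y = 3 i \sqrt{2}$ ($y = \sqrt{-20 + 2} = \sqrt{-18} = 3 i \sqrt{2} \approx 4.2426 i$)
$Y{\left(t,J \right)} = 4$ ($Y{\left(t,J \right)} = 0 + 4 = 4$)
$53 \left(113 + Y{\left(y,1 \right)}\right) = 53 \left(113 + 4\right) = 53 \cdot 117 = 6201$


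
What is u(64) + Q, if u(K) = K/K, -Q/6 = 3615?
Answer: -21689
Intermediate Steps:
Q = -21690 (Q = -6*3615 = -21690)
u(K) = 1
u(64) + Q = 1 - 21690 = -21689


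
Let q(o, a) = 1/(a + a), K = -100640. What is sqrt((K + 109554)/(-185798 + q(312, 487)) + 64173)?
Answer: sqrt(2101609370854094591937)/180967251 ≈ 253.32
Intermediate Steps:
q(o, a) = 1/(2*a)
sqrt((K + 109554)/(-185798 + q(312, 487)) + 64173) = sqrt((-100640 + 109554)/(-185798 + (1/2)/487) + 64173) = sqrt(8914/(-185798 + (1/2)*(1/487)) + 64173) = sqrt(8914/(-185798 + 1/974) + 64173) = sqrt(8914/(-180967251/974) + 64173) = sqrt(8914*(-974/180967251) + 64173) = sqrt(-8682236/180967251 + 64173) = sqrt(11613202716187/180967251) = sqrt(2101609370854094591937)/180967251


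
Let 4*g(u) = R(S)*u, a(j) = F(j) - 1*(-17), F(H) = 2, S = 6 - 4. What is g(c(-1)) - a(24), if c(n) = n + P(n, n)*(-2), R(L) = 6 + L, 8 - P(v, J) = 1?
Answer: -49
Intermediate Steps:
S = 2
P(v, J) = 7 (P(v, J) = 8 - 1*1 = 8 - 1 = 7)
a(j) = 19 (a(j) = 2 - 1*(-17) = 2 + 17 = 19)
c(n) = -14 + n (c(n) = n + 7*(-2) = n - 14 = -14 + n)
g(u) = 2*u (g(u) = ((6 + 2)*u)/4 = (8*u)/4 = 2*u)
g(c(-1)) - a(24) = 2*(-14 - 1) - 1*19 = 2*(-15) - 19 = -30 - 19 = -49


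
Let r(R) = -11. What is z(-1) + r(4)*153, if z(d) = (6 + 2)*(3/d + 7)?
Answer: -1651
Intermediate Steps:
z(d) = 56 + 24/d (z(d) = 8*(7 + 3/d) = 56 + 24/d)
z(-1) + r(4)*153 = (56 + 24/(-1)) - 11*153 = (56 + 24*(-1)) - 1683 = (56 - 24) - 1683 = 32 - 1683 = -1651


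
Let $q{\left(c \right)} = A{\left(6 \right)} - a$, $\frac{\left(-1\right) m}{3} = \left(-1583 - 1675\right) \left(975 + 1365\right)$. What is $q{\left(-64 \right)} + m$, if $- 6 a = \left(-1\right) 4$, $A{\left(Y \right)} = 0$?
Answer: $\frac{68613478}{3} \approx 2.2871 \cdot 10^{7}$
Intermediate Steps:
$m = 22871160$ ($m = - 3 \left(-1583 - 1675\right) \left(975 + 1365\right) = - 3 \left(\left(-3258\right) 2340\right) = \left(-3\right) \left(-7623720\right) = 22871160$)
$a = \frac{2}{3}$ ($a = - \frac{\left(-1\right) 4}{6} = \left(- \frac{1}{6}\right) \left(-4\right) = \frac{2}{3} \approx 0.66667$)
$q{\left(c \right)} = - \frac{2}{3}$ ($q{\left(c \right)} = 0 - \frac{2}{3} = - \frac{2}{3}$)
$q{\left(-64 \right)} + m = - \frac{2}{3} + 22871160 = \frac{68613478}{3}$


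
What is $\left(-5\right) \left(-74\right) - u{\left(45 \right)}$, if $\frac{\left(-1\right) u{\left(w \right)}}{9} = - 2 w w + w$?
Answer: $-35675$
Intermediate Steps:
$u{\left(w \right)} = - 9 w + 18 w^{2}$ ($u{\left(w \right)} = - 9 \left(- 2 w w + w\right) = - 9 \left(- 2 w^{2} + w\right) = - 9 \left(w - 2 w^{2}\right) = - 9 w + 18 w^{2}$)
$\left(-5\right) \left(-74\right) - u{\left(45 \right)} = \left(-5\right) \left(-74\right) - 9 \cdot 45 \left(-1 + 2 \cdot 45\right) = 370 - 9 \cdot 45 \left(-1 + 90\right) = 370 - 9 \cdot 45 \cdot 89 = 370 - 36045 = -35675$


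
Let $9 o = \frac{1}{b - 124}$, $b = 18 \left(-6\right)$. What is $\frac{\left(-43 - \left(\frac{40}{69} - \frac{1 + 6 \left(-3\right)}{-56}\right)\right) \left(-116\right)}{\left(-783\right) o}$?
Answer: $\frac{19397404}{1449} \approx 13387.0$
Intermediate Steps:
$b = -108$
$o = - \frac{1}{2088}$ ($o = \frac{1}{9 \left(-108 - 124\right)} = \frac{1}{9 \left(-232\right)} = \frac{1}{9} \left(- \frac{1}{232}\right) = - \frac{1}{2088} \approx -0.00047893$)
$\frac{\left(-43 - \left(\frac{40}{69} - \frac{1 + 6 \left(-3\right)}{-56}\right)\right) \left(-116\right)}{\left(-783\right) o} = \frac{\left(-43 - \left(\frac{40}{69} - \frac{1 + 6 \left(-3\right)}{-56}\right)\right) \left(-116\right)}{\left(-783\right) \left(- \frac{1}{2088}\right)} = \frac{\left(-43 - \left(\frac{40}{69} - \left(1 - 18\right) \left(- \frac{1}{56}\right)\right)\right) \left(-116\right)}{\frac{3}{8}} = \left(-43 - \frac{1067}{3864}\right) \left(-116\right) \frac{8}{3} = \left(- \frac{167219}{3864}\right) \left(-116\right) \frac{8}{3} = \frac{4849351}{966} \cdot \frac{8}{3} = \frac{19397404}{1449}$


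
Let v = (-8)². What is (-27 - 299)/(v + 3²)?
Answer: -326/73 ≈ -4.4658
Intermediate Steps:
v = 64
(-27 - 299)/(v + 3²) = (-27 - 299)/(64 + 3²) = -326/(64 + 9) = -326/73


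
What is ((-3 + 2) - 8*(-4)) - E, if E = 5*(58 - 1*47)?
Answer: -24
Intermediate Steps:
E = 55 (E = 5*(58 - 47) = 5*11 = 55)
((-3 + 2) - 8*(-4)) - E = ((-3 + 2) - 8*(-4)) - 1*55 = (-1 + 32) - 55 = 31 - 55 = -24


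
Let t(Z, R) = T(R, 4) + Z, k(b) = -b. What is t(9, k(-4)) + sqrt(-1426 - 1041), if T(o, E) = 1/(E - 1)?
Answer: 28/3 + I*sqrt(2467) ≈ 9.3333 + 49.669*I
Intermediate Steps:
T(o, E) = 1/(-1 + E)
t(Z, R) = 1/3 + Z (t(Z, R) = 1/(-1 + 4) + Z = 1/3 + Z)
t(9, k(-4)) + sqrt(-1426 - 1041) = (1/3 + 9) + sqrt(-1426 - 1041) = 28/3 + sqrt(-2467) = 28/3 + I*sqrt(2467)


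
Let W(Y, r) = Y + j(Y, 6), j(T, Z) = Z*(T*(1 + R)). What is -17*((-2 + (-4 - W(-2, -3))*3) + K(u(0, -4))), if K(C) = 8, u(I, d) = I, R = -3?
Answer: 1224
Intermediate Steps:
j(T, Z) = -2*T*Z (j(T, Z) = Z*(T*(1 - 3)) = Z*(T*(-2)) = Z*(-2*T) = -2*T*Z)
W(Y, r) = -11*Y (W(Y, r) = Y - 2*Y*6 = Y - 12*Y = -11*Y)
-17*((-2 + (-4 - W(-2, -3))*3) + K(u(0, -4))) = -17*((-2 + (-4 - (-11)*(-2))*3) + 8) = -17*((-2 + (-4 - 1*22)*3) + 8) = -17*((-2 + (-4 - 22)*3) + 8) = -17*((-2 - 26*3) + 8) = -17*((-2 - 78) + 8) = -17*(-80 + 8) = -17*(-72) = 1224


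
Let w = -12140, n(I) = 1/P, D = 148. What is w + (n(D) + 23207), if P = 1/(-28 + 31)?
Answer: 11070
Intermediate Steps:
P = ⅓ (P = 1/3 = ⅓ ≈ 0.33333)
n(I) = 3 (n(I) = 1/(⅓) = 3)
w + (n(D) + 23207) = -12140 + (3 + 23207) = -12140 + 23210 = 11070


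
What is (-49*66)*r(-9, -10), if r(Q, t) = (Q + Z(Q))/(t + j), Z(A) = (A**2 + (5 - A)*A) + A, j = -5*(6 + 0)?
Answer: -101871/20 ≈ -5093.5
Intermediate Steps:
j = -30 (j = -5*6 = -30)
Z(A) = A + A**2 + A*(5 - A) (Z(A) = (A**2 + A*(5 - A)) + A = A + A**2 + A*(5 - A))
r(Q, t) = 7*Q/(-30 + t) (r(Q, t) = (Q + 6*Q)/(t - 30) = (7*Q)/(-30 + t) = 7*Q/(-30 + t))
(-49*66)*r(-9, -10) = (-49*66)*(7*(-9)/(-30 - 10)) = -22638*(-9)/(-40) = -22638*(-9)*(-1)/40 = -3234*63/40 = -101871/20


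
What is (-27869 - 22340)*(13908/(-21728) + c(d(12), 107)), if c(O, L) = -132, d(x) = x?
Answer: 36175634709/5432 ≈ 6.6597e+6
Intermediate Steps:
(-27869 - 22340)*(13908/(-21728) + c(d(12), 107)) = (-27869 - 22340)*(13908/(-21728) - 132) = -50209*(13908*(-1/21728) - 132) = -50209*(-3477/5432 - 132) = -50209*(-720501/5432) = 36175634709/5432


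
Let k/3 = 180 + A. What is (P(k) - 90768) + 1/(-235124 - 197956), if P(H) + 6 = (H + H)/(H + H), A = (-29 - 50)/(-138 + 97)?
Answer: -39311970841/433080 ≈ -90773.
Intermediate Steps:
A = 79/41 (A = -79/(-41) = -79*(-1/41) = 79/41 ≈ 1.9268)
k = 22377/41 (k = 3*(180 + 79/41) = 3*(7459/41) = 22377/41 ≈ 545.78)
P(H) = -5 (P(H) = -6 + (H + H)/(H + H) = -6 + (2*H)/((2*H)) = -6 + (2*H)*(1/(2*H)) = -6 + 1 = -5)
(P(k) - 90768) + 1/(-235124 - 197956) = (-5 - 90768) + 1/(-235124 - 197956) = -90773 + 1/(-433080) = -90773 - 1/433080 = -39311970841/433080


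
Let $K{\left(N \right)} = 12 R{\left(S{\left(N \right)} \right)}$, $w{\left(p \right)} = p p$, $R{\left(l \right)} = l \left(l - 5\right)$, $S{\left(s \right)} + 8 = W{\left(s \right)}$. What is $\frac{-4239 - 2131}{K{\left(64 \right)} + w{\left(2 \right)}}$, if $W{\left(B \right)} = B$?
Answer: $- \frac{3185}{17138} \approx -0.18584$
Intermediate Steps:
$S{\left(s \right)} = -8 + s$
$R{\left(l \right)} = l \left(-5 + l\right)$
$w{\left(p \right)} = p^{2}$
$K{\left(N \right)} = 12 \left(-13 + N\right) \left(-8 + N\right)$ ($K{\left(N \right)} = 12 \left(-8 + N\right) \left(-5 + \left(-8 + N\right)\right) = 12 \left(-8 + N\right) \left(-13 + N\right) = 12 \left(-13 + N\right) \left(-8 + N\right)$)
$\frac{-4239 - 2131}{K{\left(64 \right)} + w{\left(2 \right)}} = \frac{-4239 - 2131}{12 \left(-13 + 64\right) \left(-8 + 64\right) + 2^{2}} = - \frac{6370}{12 \cdot 51 \cdot 56 + 4} = - \frac{6370}{34272 + 4} = - \frac{6370}{34276} = \left(-6370\right) \frac{1}{34276} = - \frac{3185}{17138}$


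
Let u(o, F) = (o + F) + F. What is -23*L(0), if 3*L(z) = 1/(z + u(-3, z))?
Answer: 23/9 ≈ 2.5556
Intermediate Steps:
u(o, F) = o + 2*F (u(o, F) = (F + o) + F = o + 2*F)
L(z) = 1/(3*(-3 + 3*z)) (L(z) = 1/(3*(z + (-3 + 2*z))) = 1/(3*(-3 + 3*z)))
-23*L(0) = -23/(9*(-1 + 0)) = -23/(9*(-1)) = -23*(-1)/9 = -23*(-1/9) = 23/9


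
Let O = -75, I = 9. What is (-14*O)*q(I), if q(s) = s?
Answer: 9450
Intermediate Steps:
(-14*O)*q(I) = -14*(-75)*9 = 1050*9 = 9450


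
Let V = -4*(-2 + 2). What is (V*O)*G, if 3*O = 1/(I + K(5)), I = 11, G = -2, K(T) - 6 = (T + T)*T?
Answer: 0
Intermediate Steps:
K(T) = 6 + 2*T**2 (K(T) = 6 + (T + T)*T = 6 + (2*T)*T = 6 + 2*T**2)
O = 1/201 (O = 1/(3*(11 + (6 + 2*5**2))) = 1/(3*(11 + (6 + 2*25))) = 1/(3*(11 + (6 + 50))) = 1/(3*(11 + 56)) = (1/3)/67 = (1/3)*(1/67) = 1/201 ≈ 0.0049751)
V = 0 (V = -4*0 = 0)
(V*O)*G = (0*(1/201))*(-2) = 0*(-2) = 0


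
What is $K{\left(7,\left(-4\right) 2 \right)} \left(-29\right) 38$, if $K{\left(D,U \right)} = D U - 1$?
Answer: $62814$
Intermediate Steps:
$K{\left(D,U \right)} = -1 + D U$
$K{\left(7,\left(-4\right) 2 \right)} \left(-29\right) 38 = \left(-1 + 7 \left(\left(-4\right) 2\right)\right) \left(-29\right) 38 = \left(-1 + 7 \left(-8\right)\right) \left(-29\right) 38 = \left(-1 - 56\right) \left(-29\right) 38 = \left(-57\right) \left(-29\right) 38 = 1653 \cdot 38 = 62814$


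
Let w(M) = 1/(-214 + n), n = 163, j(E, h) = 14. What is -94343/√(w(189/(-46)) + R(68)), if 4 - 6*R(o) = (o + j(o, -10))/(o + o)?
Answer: -188686*√22746/223 ≈ -1.2761e+5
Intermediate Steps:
R(o) = ⅔ - (14 + o)/(12*o) (R(o) = ⅔ - (o + 14)/(6*(o + o)) = ⅔ - (14 + o)/(6*(2*o)) = ⅔ - (14 + o)*1/(2*o)/6 = ⅔ - (14 + o)/(12*o))
w(M) = -1/51 (w(M) = 1/(-214 + 163) = 1/(-51) = -1/51)
-94343/√(w(189/(-46)) + R(68)) = -94343/√(-1/51 + (7/12)*(-2 + 68)/68) = -94343/√(-1/51 + (7/12)*(1/68)*66) = -94343/√(-1/51 + 77/136) = -94343*2*√22746/223 = -188686*√22746/223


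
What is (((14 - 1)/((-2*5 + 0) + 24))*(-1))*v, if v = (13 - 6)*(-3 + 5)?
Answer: -13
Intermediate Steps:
v = 14 (v = 7*2 = 14)
(((14 - 1)/((-2*5 + 0) + 24))*(-1))*v = (((14 - 1)/((-2*5 + 0) + 24))*(-1))*14 = ((13/((-10 + 0) + 24))*(-1))*14 = ((13/(-10 + 24))*(-1))*14 = ((13/14)*(-1))*14 = -13/14*14 = -13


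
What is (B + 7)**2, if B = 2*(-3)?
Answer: 1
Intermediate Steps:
B = -6
(B + 7)**2 = (-6 + 7)**2 = 1**2 = 1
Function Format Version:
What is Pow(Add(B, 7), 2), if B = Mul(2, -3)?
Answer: 1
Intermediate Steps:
B = -6
Pow(Add(B, 7), 2) = Pow(Add(-6, 7), 2) = Pow(1, 2) = 1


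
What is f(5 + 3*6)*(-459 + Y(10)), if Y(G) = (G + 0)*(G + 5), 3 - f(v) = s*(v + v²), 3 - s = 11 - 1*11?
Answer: 510777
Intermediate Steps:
s = 3 (s = 3 - (11 - 1*11) = 3 - (11 - 11) = 3 - 1*0 = 3 + 0 = 3)
f(v) = 3 - 3*v - 3*v² (f(v) = 3 - 3*(v + v²) = 3 - (3*v + 3*v²) = 3 + (-3*v - 3*v²) = 3 - 3*v - 3*v²)
Y(G) = G*(5 + G)
f(5 + 3*6)*(-459 + Y(10)) = (3 - 3*(5 + 3*6) - 3*(5 + 3*6)²)*(-459 + 10*(5 + 10)) = (3 - 3*(5 + 18) - 3*(5 + 18)²)*(-459 + 10*15) = (3 - 3*23 - 3*23²)*(-459 + 150) = (3 - 69 - 3*529)*(-309) = (3 - 69 - 1587)*(-309) = -1653*(-309) = 510777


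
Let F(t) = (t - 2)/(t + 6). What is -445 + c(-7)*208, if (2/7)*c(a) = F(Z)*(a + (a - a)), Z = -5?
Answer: 35227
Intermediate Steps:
F(t) = (-2 + t)/(6 + t)
c(a) = -49*a/2 (c(a) = 7*(((-2 - 5)/(6 - 5))*(a + (a - a)))/2 = 7*((-7/1)*(a + 0))/2 = 7*((1*(-7))*a)/2 = 7*(-7*a)/2 = -49*a/2)
-445 + c(-7)*208 = -445 - 49/2*(-7)*208 = -445 + (343/2)*208 = -445 + 35672 = 35227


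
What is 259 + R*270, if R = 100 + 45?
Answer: 39409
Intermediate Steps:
R = 145
259 + R*270 = 259 + 145*270 = 259 + 39150 = 39409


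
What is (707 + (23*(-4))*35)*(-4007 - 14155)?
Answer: 45641106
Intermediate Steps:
(707 + (23*(-4))*35)*(-4007 - 14155) = (707 - 92*35)*(-18162) = (707 - 3220)*(-18162) = -2513*(-18162) = 45641106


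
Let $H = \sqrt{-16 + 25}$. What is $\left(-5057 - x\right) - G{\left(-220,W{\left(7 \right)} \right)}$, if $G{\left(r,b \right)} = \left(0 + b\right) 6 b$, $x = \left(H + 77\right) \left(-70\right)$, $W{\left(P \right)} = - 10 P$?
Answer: $-28857$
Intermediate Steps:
$H = 3$ ($H = \sqrt{9} = 3$)
$x = -5600$ ($x = \left(3 + 77\right) \left(-70\right) = 80 \left(-70\right) = -5600$)
$G{\left(r,b \right)} = 6 b^{2}$ ($G{\left(r,b \right)} = b 6 b = 6 b b = 6 b^{2}$)
$\left(-5057 - x\right) - G{\left(-220,W{\left(7 \right)} \right)} = \left(-5057 - -5600\right) - 6 \left(\left(-10\right) 7\right)^{2} = \left(-5057 + 5600\right) - 6 \left(-70\right)^{2} = 543 - 6 \cdot 4900 = 543 - 29400 = -28857$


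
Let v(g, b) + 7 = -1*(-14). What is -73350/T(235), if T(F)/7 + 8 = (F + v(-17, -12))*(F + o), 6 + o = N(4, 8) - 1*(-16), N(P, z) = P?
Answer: -1467/8435 ≈ -0.17392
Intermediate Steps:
v(g, b) = 7 (v(g, b) = -7 - 1*(-14) = -7 + 14 = 7)
o = 14 (o = -6 + (4 - 1*(-16)) = -6 + (4 + 16) = -6 + 20 = 14)
T(F) = -56 + 7*(7 + F)*(14 + F) (T(F) = -56 + 7*((F + 7)*(F + 14)) = -56 + 7*((7 + F)*(14 + F)) = -56 + 7*(7 + F)*(14 + F))
-73350/T(235) = -73350/(630 + 7*235**2 + 147*235) = -73350/(630 + 7*55225 + 34545) = -73350/(630 + 386575 + 34545) = -73350/421750 = -73350*1/421750 = -1467/8435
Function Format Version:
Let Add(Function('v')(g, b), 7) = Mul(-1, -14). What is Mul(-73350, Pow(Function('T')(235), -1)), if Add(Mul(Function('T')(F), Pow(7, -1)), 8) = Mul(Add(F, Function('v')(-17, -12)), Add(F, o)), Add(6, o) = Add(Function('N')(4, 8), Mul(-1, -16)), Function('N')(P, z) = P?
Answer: Rational(-1467, 8435) ≈ -0.17392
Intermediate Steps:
Function('v')(g, b) = 7 (Function('v')(g, b) = Add(-7, Mul(-1, -14)) = Add(-7, 14) = 7)
o = 14 (o = Add(-6, Add(4, Mul(-1, -16))) = Add(-6, Add(4, 16)) = Add(-6, 20) = 14)
Function('T')(F) = Add(-56, Mul(7, Add(7, F), Add(14, F))) (Function('T')(F) = Add(-56, Mul(7, Mul(Add(F, 7), Add(F, 14)))) = Add(-56, Mul(7, Mul(Add(7, F), Add(14, F)))) = Add(-56, Mul(7, Add(7, F), Add(14, F))))
Mul(-73350, Pow(Function('T')(235), -1)) = Mul(-73350, Pow(Add(630, Mul(7, Pow(235, 2)), Mul(147, 235)), -1)) = Mul(-73350, Pow(Add(630, Mul(7, 55225), 34545), -1)) = Mul(-73350, Pow(Add(630, 386575, 34545), -1)) = Mul(-73350, Pow(421750, -1)) = Mul(-73350, Rational(1, 421750)) = Rational(-1467, 8435)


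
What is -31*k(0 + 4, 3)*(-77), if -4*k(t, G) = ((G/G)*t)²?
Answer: -9548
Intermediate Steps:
k(t, G) = -t²/4
-31*k(0 + 4, 3)*(-77) = -(-31)*(0 + 4)²/4*(-77) = -(-31)*4²/4*(-77) = -(-31)*16/4*(-77) = -31*(-4)*(-77) = 124*(-77) = -9548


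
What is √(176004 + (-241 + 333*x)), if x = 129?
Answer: 4*√13670 ≈ 467.68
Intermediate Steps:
√(176004 + (-241 + 333*x)) = √(176004 + (-241 + 333*129)) = √(176004 + (-241 + 42957)) = √(176004 + 42716) = √218720 = 4*√13670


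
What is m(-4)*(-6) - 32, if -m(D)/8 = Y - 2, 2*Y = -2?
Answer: -176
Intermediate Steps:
Y = -1 (Y = (½)*(-2) = -1)
m(D) = 24 (m(D) = -8*(-1 - 2) = -8*(-3) = 24)
m(-4)*(-6) - 32 = 24*(-6) - 32 = -144 - 32 = -176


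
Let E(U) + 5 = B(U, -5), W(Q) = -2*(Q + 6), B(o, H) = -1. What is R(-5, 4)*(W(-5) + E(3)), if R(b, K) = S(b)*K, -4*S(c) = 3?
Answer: 24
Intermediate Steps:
S(c) = -¾ (S(c) = -¼*3 = -¾)
W(Q) = -12 - 2*Q (W(Q) = -2*(6 + Q) = -12 - 2*Q)
E(U) = -6 (E(U) = -5 - 1 = -6)
R(b, K) = -3*K/4
R(-5, 4)*(W(-5) + E(3)) = (-¾*4)*((-12 - 2*(-5)) - 6) = -3*((-12 + 10) - 6) = -3*(-2 - 6) = -3*(-8) = 24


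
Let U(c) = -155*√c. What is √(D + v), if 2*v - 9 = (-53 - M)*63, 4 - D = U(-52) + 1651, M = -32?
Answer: √(-2304 + 310*I*√13) ≈ 11.331 + 49.319*I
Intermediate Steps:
D = -1647 + 310*I*√13 (D = 4 - (-310*I*√13 + 1651) = 4 - (1651 - 310*I*√13) = 4 + (-1651 + 310*I*√13) = -1647 + 310*I*√13 ≈ -1647.0 + 1117.7*I)
v = -657 (v = 9/2 + ((-53 - 1*(-32))*63)/2 = 9/2 + ((-53 + 32)*63)/2 = 9/2 + (-21*63)/2 = 9/2 + (½)*(-1323) = 9/2 - 1323/2 = -657)
√(D + v) = √((-1647 + 310*I*√13) - 657) = √(-2304 + 310*I*√13)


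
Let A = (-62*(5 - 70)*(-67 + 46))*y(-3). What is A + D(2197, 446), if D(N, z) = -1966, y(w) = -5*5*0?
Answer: -1966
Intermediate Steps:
y(w) = 0 (y(w) = -25*0 = 0)
A = 0 (A = -62*(5 - 70)*(-67 + 46)*0 = -(-4030)*(-21)*0 = -62*1365*0 = -84630*0 = 0)
A + D(2197, 446) = 0 - 1966 = -1966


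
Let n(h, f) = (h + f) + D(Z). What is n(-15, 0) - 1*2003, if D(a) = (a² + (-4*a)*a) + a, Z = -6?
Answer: -2132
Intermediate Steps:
D(a) = a - 3*a² (D(a) = (a² - 4*a²) + a = -3*a² + a = a - 3*a²)
n(h, f) = -114 + f + h (n(h, f) = (h + f) - 6*(1 - 3*(-6)) = (f + h) - 6*(1 + 18) = (f + h) - 6*19 = (f + h) - 114 = -114 + f + h)
n(-15, 0) - 1*2003 = (-114 + 0 - 15) - 1*2003 = -129 - 2003 = -2132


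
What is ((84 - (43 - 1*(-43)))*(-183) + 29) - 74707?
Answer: -74312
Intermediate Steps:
((84 - (43 - 1*(-43)))*(-183) + 29) - 74707 = ((84 - (43 + 43))*(-183) + 29) - 74707 = ((84 - 1*86)*(-183) + 29) - 74707 = ((84 - 86)*(-183) + 29) - 74707 = (-2*(-183) + 29) - 74707 = (366 + 29) - 74707 = 395 - 74707 = -74312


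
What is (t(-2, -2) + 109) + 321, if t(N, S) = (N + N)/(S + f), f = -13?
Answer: 6454/15 ≈ 430.27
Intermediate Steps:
t(N, S) = 2*N/(-13 + S) (t(N, S) = (N + N)/(S - 13) = (2*N)/(-13 + S) = 2*N/(-13 + S))
(t(-2, -2) + 109) + 321 = (2*(-2)/(-13 - 2) + 109) + 321 = (2*(-2)/(-15) + 109) + 321 = (2*(-2)*(-1/15) + 109) + 321 = (4/15 + 109) + 321 = 1639/15 + 321 = 6454/15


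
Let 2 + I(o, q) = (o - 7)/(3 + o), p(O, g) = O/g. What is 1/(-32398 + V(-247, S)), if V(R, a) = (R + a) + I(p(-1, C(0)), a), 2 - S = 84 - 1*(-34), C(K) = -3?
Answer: -1/32765 ≈ -3.0520e-5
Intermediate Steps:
I(o, q) = -2 + (-7 + o)/(3 + o) (I(o, q) = -2 + (o - 7)/(3 + o) = -2 + (-7 + o)/(3 + o))
S = -116 (S = 2 - (84 - 1*(-34)) = 2 - (84 + 34) = 2 - 1*118 = 2 - 118 = -116)
V(R, a) = -4 + R + a (V(R, a) = (R + a) + (-13 - (-1)/(-3))/(3 - 1/(-3)) = (R + a) + (-13 - (-1)*(-1)/3)/(3 - 1*(-⅓)) = (R + a) + (-13 - 1*⅓)/(3 + ⅓) = (R + a) + (-13 - ⅓)/(10/3) = (R + a) + (3/10)*(-40/3) = (R + a) - 4 = -4 + R + a)
1/(-32398 + V(-247, S)) = 1/(-32398 + (-4 - 247 - 116)) = 1/(-32398 - 367) = 1/(-32765) = -1/32765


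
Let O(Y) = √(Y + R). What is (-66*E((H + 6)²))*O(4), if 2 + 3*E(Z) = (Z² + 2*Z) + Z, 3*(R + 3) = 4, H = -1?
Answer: -15356*√21/3 ≈ -23457.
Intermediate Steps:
R = -5/3 (R = -3 + (⅓)*4 = -3 + 4/3 = -5/3 ≈ -1.6667)
E(Z) = -⅔ + Z + Z²/3 (E(Z) = -⅔ + ((Z² + 2*Z) + Z)/3 = -⅔ + (Z² + 3*Z)/3 = -⅔ + (Z + Z²/3) = -⅔ + Z + Z²/3)
O(Y) = √(-5/3 + Y) (O(Y) = √(Y - 5/3) = √(-5/3 + Y))
(-66*E((H + 6)²))*O(4) = (-66*(-⅔ + (-1 + 6)² + ((-1 + 6)²)²/3))*(√(-15 + 9*4)/3) = (-66*(-⅔ + 5² + (5²)²/3))*(√(-15 + 36)/3) = (-66*(-⅔ + 25 + (⅓)*25²))*(√21/3) = (-66*(-⅔ + 25 + (⅓)*625))*(√21/3) = (-66*(-⅔ + 25 + 625/3))*(√21/3) = (-66*698/3)*(√21/3) = -15356*√21/3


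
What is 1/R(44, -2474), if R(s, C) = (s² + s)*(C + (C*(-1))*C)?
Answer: -1/12123837000 ≈ -8.2482e-11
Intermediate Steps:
R(s, C) = (C - C²)*(s + s²) (R(s, C) = (s + s²)*(C + (-C)*C) = (s + s²)*(C - C²) = (C - C²)*(s + s²))
1/R(44, -2474) = 1/(-2474*44*(1 + 44 - 1*(-2474) - 1*(-2474)*44)) = 1/(-2474*44*(1 + 44 + 2474 + 108856)) = 1/(-2474*44*111375) = 1/(-12123837000) = -1/12123837000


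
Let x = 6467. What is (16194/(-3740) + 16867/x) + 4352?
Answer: 52609176071/12093290 ≈ 4350.3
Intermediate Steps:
(16194/(-3740) + 16867/x) + 4352 = (16194/(-3740) + 16867/6467) + 4352 = (16194*(-1/3740) + 16867*(1/6467)) + 4352 = (-8097/1870 + 16867/6467) + 4352 = -20822009/12093290 + 4352 = 52609176071/12093290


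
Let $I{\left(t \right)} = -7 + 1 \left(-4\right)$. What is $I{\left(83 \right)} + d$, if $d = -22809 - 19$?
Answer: $-22839$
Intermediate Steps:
$d = -22828$ ($d = -22809 - 19 = -22828$)
$I{\left(t \right)} = -11$ ($I{\left(t \right)} = -7 - 4 = -11$)
$I{\left(83 \right)} + d = -11 - 22828 = -22839$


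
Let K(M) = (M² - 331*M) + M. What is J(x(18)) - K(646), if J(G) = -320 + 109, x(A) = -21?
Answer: -204347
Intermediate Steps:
K(M) = M² - 330*M
J(G) = -211
J(x(18)) - K(646) = -211 - 646*(-330 + 646) = -211 - 646*316 = -211 - 1*204136 = -211 - 204136 = -204347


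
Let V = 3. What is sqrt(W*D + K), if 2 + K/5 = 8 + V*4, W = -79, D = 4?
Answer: I*sqrt(226) ≈ 15.033*I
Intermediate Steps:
K = 90 (K = -10 + 5*(8 + 3*4) = -10 + 5*(8 + 12) = -10 + 5*20 = -10 + 100 = 90)
sqrt(W*D + K) = sqrt(-79*4 + 90) = sqrt(-316 + 90) = sqrt(-226) = I*sqrt(226)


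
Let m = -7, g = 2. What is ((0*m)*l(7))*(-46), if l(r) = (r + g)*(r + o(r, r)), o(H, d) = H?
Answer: 0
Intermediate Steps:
l(r) = 2*r*(2 + r) (l(r) = (r + 2)*(r + r) = (2 + r)*(2*r) = 2*r*(2 + r))
((0*m)*l(7))*(-46) = ((0*(-7))*(2*7*(2 + 7)))*(-46) = (0*(2*7*9))*(-46) = (0*126)*(-46) = 0*(-46) = 0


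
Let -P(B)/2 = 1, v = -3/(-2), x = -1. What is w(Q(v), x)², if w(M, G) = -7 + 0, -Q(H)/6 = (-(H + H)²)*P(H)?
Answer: 49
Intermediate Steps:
v = 3/2 (v = -3*(-½) = 3/2 ≈ 1.5000)
P(B) = -2 (P(B) = -2*1 = -2)
Q(H) = -48*H² (Q(H) = -6*(-(H + H)²)*(-2) = -6*(-(2*H)²)*(-2) = -6*(-4*H²)*(-2) = -48*H²)
w(M, G) = -7
w(Q(v), x)² = (-7)² = 49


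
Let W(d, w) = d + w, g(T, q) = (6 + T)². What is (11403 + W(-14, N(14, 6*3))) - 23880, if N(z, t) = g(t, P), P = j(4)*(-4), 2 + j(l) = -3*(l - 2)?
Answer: -11915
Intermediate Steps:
j(l) = 4 - 3*l (j(l) = -2 - 3*(l - 2) = -2 - 3*(-2 + l) = -2 + (6 - 3*l) = 4 - 3*l)
P = 32 (P = (4 - 3*4)*(-4) = (4 - 12)*(-4) = -8*(-4) = 32)
N(z, t) = (6 + t)²
(11403 + W(-14, N(14, 6*3))) - 23880 = (11403 + (-14 + (6 + 6*3)²)) - 23880 = (11403 + (-14 + (6 + 18)²)) - 23880 = (11403 + (-14 + 24²)) - 23880 = (11403 + (-14 + 576)) - 23880 = (11403 + 562) - 23880 = 11965 - 23880 = -11915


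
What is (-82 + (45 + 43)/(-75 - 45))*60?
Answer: -4964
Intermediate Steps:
(-82 + (45 + 43)/(-75 - 45))*60 = (-82 + 88/(-120))*60 = (-82 + 88*(-1/120))*60 = (-82 - 11/15)*60 = -1241/15*60 = -4964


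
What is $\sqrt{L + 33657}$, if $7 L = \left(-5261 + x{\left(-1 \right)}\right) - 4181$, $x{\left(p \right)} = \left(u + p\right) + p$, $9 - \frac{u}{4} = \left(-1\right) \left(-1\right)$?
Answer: $\frac{\sqrt{1583309}}{7} \approx 179.76$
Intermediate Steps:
$u = 32$ ($u = 36 - 4 \left(\left(-1\right) \left(-1\right)\right) = 36 - 4 = 32$)
$x{\left(p \right)} = 32 + 2 p$ ($x{\left(p \right)} = \left(32 + p\right) + p = 32 + 2 p$)
$L = - \frac{9412}{7}$ ($L = \frac{\left(-5261 + \left(32 + 2 \left(-1\right)\right)\right) - 4181}{7} = \frac{\left(-5261 + \left(32 - 2\right)\right) - 4181}{7} = \frac{\left(-5261 + 30\right) - 4181}{7} = \frac{-5231 - 4181}{7} = \frac{1}{7} \left(-9412\right) = - \frac{9412}{7} \approx -1344.6$)
$\sqrt{L + 33657} = \sqrt{- \frac{9412}{7} + 33657} = \sqrt{\frac{226187}{7}} = \frac{\sqrt{1583309}}{7}$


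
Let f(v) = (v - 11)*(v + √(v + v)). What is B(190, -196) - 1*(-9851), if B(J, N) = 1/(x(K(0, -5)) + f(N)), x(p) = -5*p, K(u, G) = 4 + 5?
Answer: 605374794982/61453131 + 322*I*√2/184359393 ≈ 9851.0 + 2.47e-6*I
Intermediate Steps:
f(v) = (-11 + v)*(v + √2*√v) (f(v) = (-11 + v)*(v + √(2*v)) = (-11 + v)*(v + √2*√v))
K(u, G) = 9
B(J, N) = 1/(-45 + N² - 11*N + √2*N^(3/2) - 11*√2*√N) (B(J, N) = 1/(-5*9 + (N² - 11*N + √2*N^(3/2) - 11*√2*√N)) = 1/(-45 + (N² - 11*N + √2*N^(3/2) - 11*√2*√N)) = 1/(-45 + N² - 11*N + √2*N^(3/2) - 11*√2*√N))
B(190, -196) - 1*(-9851) = 1/(-45 + (-196)² - 11*(-196) + √2*(-196)^(3/2) - 11*√2*√(-196)) - 1*(-9851) = 1/(-45 + 38416 + 2156 + √2*(-2744*I) - 11*√2*14*I) + 9851 = 1/(-45 + 38416 + 2156 - 2744*I*√2 - 154*I*√2) + 9851 = 1/(40527 - 2898*I*√2) + 9851 = 9851 + 1/(40527 - 2898*I*√2)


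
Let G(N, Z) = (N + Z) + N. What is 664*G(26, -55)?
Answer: -1992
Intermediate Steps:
G(N, Z) = Z + 2*N
664*G(26, -55) = 664*(-55 + 2*26) = 664*(-55 + 52) = 664*(-3) = -1992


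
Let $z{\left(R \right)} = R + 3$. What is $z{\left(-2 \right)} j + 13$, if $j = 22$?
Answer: $35$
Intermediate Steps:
$z{\left(R \right)} = 3 + R$
$z{\left(-2 \right)} j + 13 = \left(3 - 2\right) 22 + 13 = 1 \cdot 22 + 13 = 22 + 13 = 35$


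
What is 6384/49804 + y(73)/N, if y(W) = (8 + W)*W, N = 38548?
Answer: 135145371/479961148 ≈ 0.28158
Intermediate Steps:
y(W) = W*(8 + W)
6384/49804 + y(73)/N = 6384/49804 + (73*(8 + 73))/38548 = 6384*(1/49804) + (73*81)*(1/38548) = 1596/12451 + 5913*(1/38548) = 1596/12451 + 5913/38548 = 135145371/479961148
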